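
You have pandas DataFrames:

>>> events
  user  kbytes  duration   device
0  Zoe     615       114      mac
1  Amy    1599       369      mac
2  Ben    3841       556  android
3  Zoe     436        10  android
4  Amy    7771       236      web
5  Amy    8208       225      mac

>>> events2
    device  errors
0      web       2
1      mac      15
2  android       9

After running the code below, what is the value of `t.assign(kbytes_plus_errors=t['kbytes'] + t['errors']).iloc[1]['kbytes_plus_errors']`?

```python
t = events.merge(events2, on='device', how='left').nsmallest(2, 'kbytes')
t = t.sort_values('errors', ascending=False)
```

merge on 'device' (how='left') → 6 rows:
  user  kbytes  duration   device  errors
0  Zoe     615       114      mac      15
1  Amy    1599       369      mac      15
2  Ben    3841       556  android       9
3  Zoe     436        10  android       9
4  Amy    7771       236      web       2
5  Amy    8208       225      mac      15
take 2 rows with smallest kbytes:
  user  kbytes  duration   device  errors
3  Zoe     436        10  android       9
0  Zoe     615       114      mac      15
sort by errors descending:
  user  kbytes  duration   device  errors
0  Zoe     615       114      mac      15
3  Zoe     436        10  android       9
add column kbytes_plus_errors = t['kbytes'] + t['errors']:
  user  kbytes  duration   device  errors  kbytes_plus_errors
0  Zoe     615       114      mac      15                 630
3  Zoe     436        10  android       9                 445
Hence 445.

445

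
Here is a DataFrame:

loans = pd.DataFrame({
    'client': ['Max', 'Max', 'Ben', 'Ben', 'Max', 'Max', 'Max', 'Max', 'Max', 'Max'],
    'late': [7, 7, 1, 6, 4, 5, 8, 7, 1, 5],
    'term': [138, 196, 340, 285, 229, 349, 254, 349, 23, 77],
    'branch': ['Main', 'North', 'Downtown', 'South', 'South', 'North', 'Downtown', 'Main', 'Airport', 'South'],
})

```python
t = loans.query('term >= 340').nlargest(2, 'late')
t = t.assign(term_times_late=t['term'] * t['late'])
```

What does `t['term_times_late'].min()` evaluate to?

filter rows where term >= 340:
  client  late  term    branch
2    Ben     1   340  Downtown
5    Max     5   349     North
7    Max     7   349      Main
take 2 rows with largest late:
  client  late  term branch
7    Max     7   349   Main
5    Max     5   349  North
add column term_times_late = t['term'] * t['late']:
  client  late  term branch  term_times_late
7    Max     7   349   Main             2443
5    Max     5   349  North             1745

1745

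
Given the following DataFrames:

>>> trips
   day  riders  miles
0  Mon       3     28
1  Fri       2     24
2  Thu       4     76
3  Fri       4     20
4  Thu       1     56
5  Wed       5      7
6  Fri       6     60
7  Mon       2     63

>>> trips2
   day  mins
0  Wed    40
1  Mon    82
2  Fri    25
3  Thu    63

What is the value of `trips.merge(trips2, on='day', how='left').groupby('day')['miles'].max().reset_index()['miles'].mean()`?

51.5

merge on 'day' (how='left') → 8 rows:
   day  riders  miles  mins
0  Mon       3     28    82
1  Fri       2     24    25
2  Thu       4     76    63
3  Fri       4     20    25
4  Thu       1     56    63
5  Wed       5      7    40
6  Fri       6     60    25
7  Mon       2     63    82
group by day, max of miles:
day
Fri    60
Mon    63
Thu    76
Wed     7
Name: miles, dtype: int64
reset_index():
   day  miles
0  Fri     60
1  Mon     63
2  Thu     76
3  Wed      7
Then the mean of column 'miles': 51.5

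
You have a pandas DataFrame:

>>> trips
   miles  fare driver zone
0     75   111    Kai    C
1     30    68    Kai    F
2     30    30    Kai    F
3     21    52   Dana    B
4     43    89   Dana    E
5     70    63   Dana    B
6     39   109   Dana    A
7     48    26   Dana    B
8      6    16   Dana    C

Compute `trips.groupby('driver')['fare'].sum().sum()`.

group by driver, sum of fare:
driver
Dana    355
Kai     209
Name: fare, dtype: int64

564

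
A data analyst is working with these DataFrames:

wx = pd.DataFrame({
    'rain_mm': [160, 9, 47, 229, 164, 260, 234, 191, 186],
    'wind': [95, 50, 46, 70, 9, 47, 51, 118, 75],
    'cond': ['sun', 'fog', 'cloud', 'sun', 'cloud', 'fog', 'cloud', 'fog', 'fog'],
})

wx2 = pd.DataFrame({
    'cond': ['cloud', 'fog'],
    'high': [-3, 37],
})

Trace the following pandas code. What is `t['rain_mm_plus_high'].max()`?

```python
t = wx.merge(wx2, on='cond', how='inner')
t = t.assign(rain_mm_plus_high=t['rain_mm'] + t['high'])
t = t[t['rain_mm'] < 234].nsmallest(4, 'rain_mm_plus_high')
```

merge on 'cond' (how='inner') → 7 rows:
   rain_mm  wind   cond  high
0        9    50    fog    37
1       47    46  cloud    -3
2      164     9  cloud    -3
3      260    47    fog    37
4      234    51  cloud    -3
5      191   118    fog    37
6      186    75    fog    37
add column rain_mm_plus_high = t['rain_mm'] + t['high']:
   rain_mm  wind   cond  high  rain_mm_plus_high
0        9    50    fog    37                 46
1       47    46  cloud    -3                 44
2      164     9  cloud    -3                161
3      260    47    fog    37                297
4      234    51  cloud    -3                231
5      191   118    fog    37                228
6      186    75    fog    37                223
filter rows where rain_mm < 234:
   rain_mm  wind   cond  high  rain_mm_plus_high
0        9    50    fog    37                 46
1       47    46  cloud    -3                 44
2      164     9  cloud    -3                161
5      191   118    fog    37                228
6      186    75    fog    37                223
take 4 rows with smallest rain_mm_plus_high:
   rain_mm  wind   cond  high  rain_mm_plus_high
1       47    46  cloud    -3                 44
0        9    50    fog    37                 46
2      164     9  cloud    -3                161
6      186    75    fog    37                223
Reading off the max of column 'rain_mm_plus_high', we get 223.

223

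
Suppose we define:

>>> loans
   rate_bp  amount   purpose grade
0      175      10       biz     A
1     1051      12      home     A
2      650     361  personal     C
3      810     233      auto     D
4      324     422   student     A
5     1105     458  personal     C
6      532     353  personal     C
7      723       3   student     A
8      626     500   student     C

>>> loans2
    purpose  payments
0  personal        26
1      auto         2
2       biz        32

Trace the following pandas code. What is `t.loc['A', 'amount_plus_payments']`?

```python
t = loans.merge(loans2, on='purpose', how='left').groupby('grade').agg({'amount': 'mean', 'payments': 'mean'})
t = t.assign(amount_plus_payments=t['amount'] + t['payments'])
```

merge on 'purpose' (how='left') → 9 rows:
   rate_bp  amount   purpose grade  payments
0      175      10       biz     A      32.0
1     1051      12      home     A       NaN
2      650     361  personal     C      26.0
3      810     233      auto     D       2.0
4      324     422   student     A       NaN
5     1105     458  personal     C      26.0
6      532     353  personal     C      26.0
7      723       3   student     A       NaN
8      626     500   student     C       NaN
group by grade: mean(amount), mean(payments):
       amount  payments
grade                  
A      111.75      32.0
C      418.00      26.0
D      233.00       2.0
add column amount_plus_payments = t['amount'] + t['payments']:
       amount  payments  amount_plus_payments
grade                                        
A      111.75      32.0                143.75
C      418.00      26.0                444.00
D      233.00       2.0                235.00

143.75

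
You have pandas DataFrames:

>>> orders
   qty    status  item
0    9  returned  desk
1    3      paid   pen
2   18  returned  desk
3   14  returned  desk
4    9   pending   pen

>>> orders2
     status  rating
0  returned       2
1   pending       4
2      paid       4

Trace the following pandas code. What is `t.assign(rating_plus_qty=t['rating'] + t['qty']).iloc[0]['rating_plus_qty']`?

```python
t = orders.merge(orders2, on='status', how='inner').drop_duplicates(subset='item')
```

11

merge on 'status' (how='inner') → 5 rows:
   qty    status  item  rating
0    9  returned  desk       2
1    3      paid   pen       4
2   18  returned  desk       2
3   14  returned  desk       2
4    9   pending   pen       4
drop duplicate item (keep=first):
   qty    status  item  rating
0    9  returned  desk       2
1    3      paid   pen       4
add column rating_plus_qty = t['rating'] + t['qty']:
   qty    status  item  rating  rating_plus_qty
0    9  returned  desk       2               11
1    3      paid   pen       4                7
Then the value at position 0, column 'rating_plus_qty': 11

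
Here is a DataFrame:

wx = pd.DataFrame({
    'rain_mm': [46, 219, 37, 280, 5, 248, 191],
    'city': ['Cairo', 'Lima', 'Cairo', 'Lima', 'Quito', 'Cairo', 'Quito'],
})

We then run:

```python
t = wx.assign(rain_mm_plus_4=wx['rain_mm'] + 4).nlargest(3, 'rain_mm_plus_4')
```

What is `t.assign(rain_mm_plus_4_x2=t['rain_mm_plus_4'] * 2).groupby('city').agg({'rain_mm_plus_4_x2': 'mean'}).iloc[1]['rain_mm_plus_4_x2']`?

507.0

add column rain_mm_plus_4 = wx['rain_mm'] + 4:
   rain_mm   city  rain_mm_plus_4
0       46  Cairo              50
1      219   Lima             223
2       37  Cairo              41
3      280   Lima             284
4        5  Quito               9
5      248  Cairo             252
6      191  Quito             195
take 3 rows with largest rain_mm_plus_4:
   rain_mm   city  rain_mm_plus_4
3      280   Lima             284
5      248  Cairo             252
1      219   Lima             223
add column rain_mm_plus_4_x2 = t['rain_mm_plus_4'] * 2:
   rain_mm   city  rain_mm_plus_4  rain_mm_plus_4_x2
3      280   Lima             284                568
5      248  Cairo             252                504
1      219   Lima             223                446
group by city, mean of rain_mm_plus_4_x2:
       rain_mm_plus_4_x2
city                    
Cairo              504.0
Lima               507.0
value at position 1, column 'rain_mm_plus_4_x2' → 507.0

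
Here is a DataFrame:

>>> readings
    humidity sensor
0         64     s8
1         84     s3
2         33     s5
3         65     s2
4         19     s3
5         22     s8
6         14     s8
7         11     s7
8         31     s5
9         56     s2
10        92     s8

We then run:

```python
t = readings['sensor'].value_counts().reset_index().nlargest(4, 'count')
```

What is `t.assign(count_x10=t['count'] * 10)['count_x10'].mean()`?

value_counts of sensor:
sensor
s8    4
s3    2
s5    2
s2    2
s7    1
Name: count, dtype: int64
reset_index():
  sensor  count
0     s8      4
1     s3      2
2     s5      2
3     s2      2
4     s7      1
take 4 rows with largest count:
  sensor  count
0     s8      4
1     s3      2
2     s5      2
3     s2      2
add column count_x10 = t['count'] * 10:
  sensor  count  count_x10
0     s8      4         40
1     s3      2         20
2     s5      2         20
3     s2      2         20
The mean of column 'count_x10' is 25.0.

25.0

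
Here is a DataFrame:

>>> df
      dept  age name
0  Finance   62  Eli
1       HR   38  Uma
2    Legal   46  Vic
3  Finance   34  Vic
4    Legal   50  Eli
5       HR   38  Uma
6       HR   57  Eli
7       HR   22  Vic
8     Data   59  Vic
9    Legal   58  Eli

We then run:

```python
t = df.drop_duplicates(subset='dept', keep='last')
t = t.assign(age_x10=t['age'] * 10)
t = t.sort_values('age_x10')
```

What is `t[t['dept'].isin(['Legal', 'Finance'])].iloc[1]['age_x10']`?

drop duplicate dept (keep=last):
      dept  age name
3  Finance   34  Vic
7       HR   22  Vic
8     Data   59  Vic
9    Legal   58  Eli
add column age_x10 = t['age'] * 10:
      dept  age name  age_x10
3  Finance   34  Vic      340
7       HR   22  Vic      220
8     Data   59  Vic      590
9    Legal   58  Eli      580
sort by age_x10:
      dept  age name  age_x10
7       HR   22  Vic      220
3  Finance   34  Vic      340
9    Legal   58  Eli      580
8     Data   59  Vic      590
filter rows where dept in ['Legal', 'Finance']:
      dept  age name  age_x10
3  Finance   34  Vic      340
9    Legal   58  Eli      580
Reading off the value at position 1, column 'age_x10', we get 580.

580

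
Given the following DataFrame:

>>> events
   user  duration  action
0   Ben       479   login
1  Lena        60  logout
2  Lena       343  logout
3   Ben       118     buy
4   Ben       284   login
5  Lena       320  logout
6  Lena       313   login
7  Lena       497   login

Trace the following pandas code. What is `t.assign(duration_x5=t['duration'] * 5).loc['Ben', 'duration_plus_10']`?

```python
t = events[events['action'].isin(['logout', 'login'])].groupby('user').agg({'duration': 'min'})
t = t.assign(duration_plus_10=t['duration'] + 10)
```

filter rows where action in ['logout', 'login']:
   user  duration  action
0   Ben       479   login
1  Lena        60  logout
2  Lena       343  logout
4   Ben       284   login
5  Lena       320  logout
6  Lena       313   login
7  Lena       497   login
group by user, min of duration:
      duration
user          
Ben        284
Lena        60
add column duration_plus_10 = t['duration'] + 10:
      duration  duration_plus_10
user                            
Ben        284               294
Lena        60                70
add column duration_x5 = t['duration'] * 5:
      duration  duration_plus_10  duration_x5
user                                         
Ben        284               294         1420
Lena        60                70          300
Then the value at row 'Ben', column 'duration_plus_10': 294

294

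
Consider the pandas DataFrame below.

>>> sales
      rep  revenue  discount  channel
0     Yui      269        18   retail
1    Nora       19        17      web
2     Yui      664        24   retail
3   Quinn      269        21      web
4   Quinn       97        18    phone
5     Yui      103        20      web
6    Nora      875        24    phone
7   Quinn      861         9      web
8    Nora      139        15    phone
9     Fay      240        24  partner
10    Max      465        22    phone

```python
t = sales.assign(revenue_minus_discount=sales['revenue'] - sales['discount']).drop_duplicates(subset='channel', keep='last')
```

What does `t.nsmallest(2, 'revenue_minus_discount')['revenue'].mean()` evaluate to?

352.5

add column revenue_minus_discount = sales['revenue'] - sales['discount']:
      rep  revenue  discount  channel  revenue_minus_discount
0     Yui      269        18   retail                     251
1    Nora       19        17      web                       2
2     Yui      664        24   retail                     640
3   Quinn      269        21      web                     248
4   Quinn       97        18    phone                      79
5     Yui      103        20      web                      83
6    Nora      875        24    phone                     851
7   Quinn      861         9      web                     852
8    Nora      139        15    phone                     124
9     Fay      240        24  partner                     216
10    Max      465        22    phone                     443
drop duplicate channel (keep=last):
      rep  revenue  discount  channel  revenue_minus_discount
2     Yui      664        24   retail                     640
7   Quinn      861         9      web                     852
9     Fay      240        24  partner                     216
10    Max      465        22    phone                     443
take 2 rows with smallest revenue_minus_discount:
    rep  revenue  discount  channel  revenue_minus_discount
9   Fay      240        24  partner                     216
10  Max      465        22    phone                     443
Hence 352.5.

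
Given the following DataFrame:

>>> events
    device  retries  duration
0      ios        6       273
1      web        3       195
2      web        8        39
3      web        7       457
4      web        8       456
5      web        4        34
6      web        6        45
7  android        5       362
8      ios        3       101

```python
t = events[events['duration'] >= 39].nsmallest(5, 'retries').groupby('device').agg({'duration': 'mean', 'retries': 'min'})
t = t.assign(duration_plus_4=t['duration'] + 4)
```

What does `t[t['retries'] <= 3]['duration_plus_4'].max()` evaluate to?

191.0

filter rows where duration >= 39:
    device  retries  duration
0      ios        6       273
1      web        3       195
2      web        8        39
3      web        7       457
4      web        8       456
6      web        6        45
7  android        5       362
8      ios        3       101
take 5 rows with smallest retries:
    device  retries  duration
1      web        3       195
8      ios        3       101
7  android        5       362
0      ios        6       273
6      web        6        45
group by device: mean(duration), min(retries):
         duration  retries
device                    
android     362.0        5
ios         187.0        3
web         120.0        3
add column duration_plus_4 = t['duration'] + 4:
         duration  retries  duration_plus_4
device                                     
android     362.0        5            366.0
ios         187.0        3            191.0
web         120.0        3            124.0
filter rows where retries <= 3:
        duration  retries  duration_plus_4
device                                    
ios        187.0        3            191.0
web        120.0        3            124.0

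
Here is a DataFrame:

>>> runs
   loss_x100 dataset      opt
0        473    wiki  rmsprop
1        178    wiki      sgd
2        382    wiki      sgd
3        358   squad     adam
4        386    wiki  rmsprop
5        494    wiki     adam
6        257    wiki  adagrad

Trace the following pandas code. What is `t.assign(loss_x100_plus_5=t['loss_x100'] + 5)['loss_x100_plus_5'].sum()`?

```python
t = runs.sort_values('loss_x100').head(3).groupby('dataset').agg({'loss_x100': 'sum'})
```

803

sort by loss_x100:
   loss_x100 dataset      opt
1        178    wiki      sgd
6        257    wiki  adagrad
3        358   squad     adam
2        382    wiki      sgd
4        386    wiki  rmsprop
0        473    wiki  rmsprop
5        494    wiki     adam
take first 3 rows:
   loss_x100 dataset      opt
1        178    wiki      sgd
6        257    wiki  adagrad
3        358   squad     adam
group by dataset, sum of loss_x100:
         loss_x100
dataset           
squad          358
wiki           435
add column loss_x100_plus_5 = t['loss_x100'] + 5:
         loss_x100  loss_x100_plus_5
dataset                             
squad          358               363
wiki           435               440
Reading off the sum of column 'loss_x100_plus_5', we get 803.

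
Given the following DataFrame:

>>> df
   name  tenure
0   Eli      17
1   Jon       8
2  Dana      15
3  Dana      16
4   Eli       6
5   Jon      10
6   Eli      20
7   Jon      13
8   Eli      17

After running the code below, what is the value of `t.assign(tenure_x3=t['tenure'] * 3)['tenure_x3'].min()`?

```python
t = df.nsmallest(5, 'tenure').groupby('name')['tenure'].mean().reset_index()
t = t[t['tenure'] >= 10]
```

31.0

take 5 rows with smallest tenure:
   name  tenure
4   Eli       6
1   Jon       8
5   Jon      10
7   Jon      13
2  Dana      15
group by name, mean of tenure:
name
Dana    15.000000
Eli      6.000000
Jon     10.333333
Name: tenure, dtype: float64
reset_index():
   name     tenure
0  Dana  15.000000
1   Eli   6.000000
2   Jon  10.333333
filter rows where tenure >= 10:
   name     tenure
0  Dana  15.000000
2   Jon  10.333333
add column tenure_x3 = t['tenure'] * 3:
   name     tenure  tenure_x3
0  Dana  15.000000       45.0
2   Jon  10.333333       31.0
Taking the min of column 'tenure_x3' gives 31.0.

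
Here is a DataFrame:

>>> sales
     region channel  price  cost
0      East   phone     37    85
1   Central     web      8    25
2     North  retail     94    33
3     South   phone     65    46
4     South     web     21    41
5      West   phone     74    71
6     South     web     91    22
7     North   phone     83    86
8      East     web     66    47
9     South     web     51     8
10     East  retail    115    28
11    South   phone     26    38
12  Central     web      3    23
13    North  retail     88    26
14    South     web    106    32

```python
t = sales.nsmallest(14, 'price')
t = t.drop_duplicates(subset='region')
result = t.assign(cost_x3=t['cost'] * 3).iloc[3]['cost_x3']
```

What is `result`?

take 14 rows with smallest price:
     region channel  price  cost
12  Central     web      3    23
1   Central     web      8    25
4     South     web     21    41
11    South   phone     26    38
0      East   phone     37    85
9     South     web     51     8
3     South   phone     65    46
8      East     web     66    47
5      West   phone     74    71
7     North   phone     83    86
13    North  retail     88    26
6     South     web     91    22
2     North  retail     94    33
14    South     web    106    32
drop duplicate region (keep=first):
     region channel  price  cost
12  Central     web      3    23
4     South     web     21    41
0      East   phone     37    85
5      West   phone     74    71
7     North   phone     83    86
add column cost_x3 = t['cost'] * 3:
     region channel  price  cost  cost_x3
12  Central     web      3    23       69
4     South     web     21    41      123
0      East   phone     37    85      255
5      West   phone     74    71      213
7     North   phone     83    86      258
So iloc[3]['cost_x3'] = 213.

213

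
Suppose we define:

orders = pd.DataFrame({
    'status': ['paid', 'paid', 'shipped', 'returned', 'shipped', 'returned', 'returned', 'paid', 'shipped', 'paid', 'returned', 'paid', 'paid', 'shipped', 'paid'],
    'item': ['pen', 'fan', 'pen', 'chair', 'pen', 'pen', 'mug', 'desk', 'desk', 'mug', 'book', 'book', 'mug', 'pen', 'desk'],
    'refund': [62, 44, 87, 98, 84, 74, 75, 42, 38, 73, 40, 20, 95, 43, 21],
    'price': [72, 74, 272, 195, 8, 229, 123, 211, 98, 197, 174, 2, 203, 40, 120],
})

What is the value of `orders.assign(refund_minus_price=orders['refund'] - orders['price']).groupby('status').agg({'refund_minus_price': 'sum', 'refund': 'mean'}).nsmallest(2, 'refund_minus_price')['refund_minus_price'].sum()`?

-956

add column refund_minus_price = orders['refund'] - orders['price']:
      status   item  refund  price  refund_minus_price
0       paid    pen      62     72                 -10
1       paid    fan      44     74                 -30
2    shipped    pen      87    272                -185
3   returned  chair      98    195                 -97
4    shipped    pen      84      8                  76
5   returned    pen      74    229                -155
6   returned    mug      75    123                 -48
7       paid   desk      42    211                -169
8    shipped   desk      38     98                 -60
9       paid    mug      73    197                -124
10  returned   book      40    174                -134
11      paid   book      20      2                  18
12      paid    mug      95    203                -108
13   shipped    pen      43     40                   3
14      paid   desk      21    120                 -99
group by status: sum(refund_minus_price), mean(refund):
          refund_minus_price  refund
status                              
paid                    -522   51.00
returned                -434   71.75
shipped                 -166   63.00
take 2 rows with smallest refund_minus_price:
          refund_minus_price  refund
status                              
paid                    -522   51.00
returned                -434   71.75
Hence -956.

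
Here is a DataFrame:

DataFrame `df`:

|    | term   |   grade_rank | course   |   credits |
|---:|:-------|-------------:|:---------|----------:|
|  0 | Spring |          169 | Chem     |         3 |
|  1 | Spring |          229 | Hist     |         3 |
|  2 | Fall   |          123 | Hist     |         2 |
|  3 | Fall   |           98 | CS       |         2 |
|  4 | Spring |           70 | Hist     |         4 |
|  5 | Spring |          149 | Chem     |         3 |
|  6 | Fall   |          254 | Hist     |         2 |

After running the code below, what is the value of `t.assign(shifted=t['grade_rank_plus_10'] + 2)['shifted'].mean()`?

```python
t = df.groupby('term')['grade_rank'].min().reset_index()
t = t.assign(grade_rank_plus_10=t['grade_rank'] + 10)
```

group by term, min of grade_rank:
term
Fall      98
Spring    70
Name: grade_rank, dtype: int64
reset_index():
     term  grade_rank
0    Fall          98
1  Spring          70
add column grade_rank_plus_10 = t['grade_rank'] + 10:
     term  grade_rank  grade_rank_plus_10
0    Fall          98                 108
1  Spring          70                  80
add column shifted = t['grade_rank_plus_10'] + 2:
     term  grade_rank  grade_rank_plus_10  shifted
0    Fall          98                 108      110
1  Spring          70                  80       82

96.0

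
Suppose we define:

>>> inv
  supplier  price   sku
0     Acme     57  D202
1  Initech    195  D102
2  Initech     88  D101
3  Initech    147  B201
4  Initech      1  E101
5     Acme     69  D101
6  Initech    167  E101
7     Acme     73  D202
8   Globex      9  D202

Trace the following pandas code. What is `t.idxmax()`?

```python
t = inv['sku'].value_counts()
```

D202

value_counts of sku:
sku
D202    3
D101    2
E101    2
D102    1
B201    1
Name: count, dtype: int64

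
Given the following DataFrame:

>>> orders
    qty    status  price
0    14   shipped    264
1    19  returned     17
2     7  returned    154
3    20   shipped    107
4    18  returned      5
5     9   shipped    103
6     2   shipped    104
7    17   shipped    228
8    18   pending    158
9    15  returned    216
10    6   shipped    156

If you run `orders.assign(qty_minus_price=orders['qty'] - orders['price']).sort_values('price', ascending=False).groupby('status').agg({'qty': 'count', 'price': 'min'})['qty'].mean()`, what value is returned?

3.66666666667

add column qty_minus_price = orders['qty'] - orders['price']:
    qty    status  price  qty_minus_price
0    14   shipped    264             -250
1    19  returned     17                2
2     7  returned    154             -147
3    20   shipped    107              -87
4    18  returned      5               13
5     9   shipped    103              -94
6     2   shipped    104             -102
7    17   shipped    228             -211
8    18   pending    158             -140
9    15  returned    216             -201
10    6   shipped    156             -150
sort by price descending:
    qty    status  price  qty_minus_price
0    14   shipped    264             -250
7    17   shipped    228             -211
9    15  returned    216             -201
8    18   pending    158             -140
10    6   shipped    156             -150
2     7  returned    154             -147
3    20   shipped    107              -87
6     2   shipped    104             -102
5     9   shipped    103              -94
1    19  returned     17                2
4    18  returned      5               13
group by status: count(qty), min(price):
          qty  price
status              
pending     1    158
returned    4      5
shipped     6    103
So mean() = 3.66666666667.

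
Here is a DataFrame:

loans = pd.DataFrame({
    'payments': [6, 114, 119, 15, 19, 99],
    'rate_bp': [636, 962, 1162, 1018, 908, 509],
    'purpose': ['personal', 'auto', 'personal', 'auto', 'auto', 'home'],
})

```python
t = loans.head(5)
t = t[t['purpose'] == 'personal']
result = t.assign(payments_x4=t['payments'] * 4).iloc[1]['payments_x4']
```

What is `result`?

take first 5 rows:
   payments  rate_bp   purpose
0         6      636  personal
1       114      962      auto
2       119     1162  personal
3        15     1018      auto
4        19      908      auto
filter rows where purpose == 'personal':
   payments  rate_bp   purpose
0         6      636  personal
2       119     1162  personal
add column payments_x4 = t['payments'] * 4:
   payments  rate_bp   purpose  payments_x4
0         6      636  personal           24
2       119     1162  personal          476
So iloc[1]['payments_x4'] = 476.

476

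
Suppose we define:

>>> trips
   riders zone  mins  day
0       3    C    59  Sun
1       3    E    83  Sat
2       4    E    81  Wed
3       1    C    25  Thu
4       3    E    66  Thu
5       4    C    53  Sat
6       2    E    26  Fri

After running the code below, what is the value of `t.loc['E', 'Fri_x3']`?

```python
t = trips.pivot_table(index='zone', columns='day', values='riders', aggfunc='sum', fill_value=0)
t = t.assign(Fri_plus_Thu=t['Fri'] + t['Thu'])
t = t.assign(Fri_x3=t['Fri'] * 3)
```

pivot: rows=zone, cols=day, sum(riders):
day   Fri  Sat  Sun  Thu  Wed
zone                         
C       0    4    3    1    0
E       2    3    0    3    4
add column Fri_plus_Thu = t['Fri'] + t['Thu']:
day   Fri  Sat  Sun  Thu  Wed  Fri_plus_Thu
zone                                       
C       0    4    3    1    0             1
E       2    3    0    3    4             5
add column Fri_x3 = t['Fri'] * 3:
day   Fri  Sat  Sun  Thu  Wed  Fri_plus_Thu  Fri_x3
zone                                               
C       0    4    3    1    0             1       0
E       2    3    0    3    4             5       6
The value at row 'E', column 'Fri_x3' is 6.

6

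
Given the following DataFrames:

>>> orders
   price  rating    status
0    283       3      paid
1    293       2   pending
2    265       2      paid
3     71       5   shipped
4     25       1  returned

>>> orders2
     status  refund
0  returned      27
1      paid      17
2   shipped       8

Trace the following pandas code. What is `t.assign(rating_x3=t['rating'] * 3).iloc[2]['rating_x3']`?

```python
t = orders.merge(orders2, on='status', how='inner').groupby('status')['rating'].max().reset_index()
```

merge on 'status' (how='inner') → 4 rows:
   price  rating    status  refund
0    283       3      paid      17
1    265       2      paid      17
2     71       5   shipped       8
3     25       1  returned      27
group by status, max of rating:
status
paid        3
returned    1
shipped     5
Name: rating, dtype: int64
reset_index():
     status  rating
0      paid       3
1  returned       1
2   shipped       5
add column rating_x3 = t['rating'] * 3:
     status  rating  rating_x3
0      paid       3          9
1  returned       1          3
2   shipped       5         15
Then the value at position 2, column 'rating_x3': 15

15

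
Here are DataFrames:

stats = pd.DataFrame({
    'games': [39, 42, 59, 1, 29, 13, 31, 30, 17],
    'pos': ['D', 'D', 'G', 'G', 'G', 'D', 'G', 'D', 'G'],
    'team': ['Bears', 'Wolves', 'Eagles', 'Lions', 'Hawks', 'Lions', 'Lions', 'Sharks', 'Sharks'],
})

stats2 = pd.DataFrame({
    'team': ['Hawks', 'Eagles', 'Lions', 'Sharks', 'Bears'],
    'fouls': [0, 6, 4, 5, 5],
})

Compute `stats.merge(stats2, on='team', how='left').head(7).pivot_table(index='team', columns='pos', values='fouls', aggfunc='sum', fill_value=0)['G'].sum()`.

merge on 'team' (how='left') → 9 rows:
   games pos    team  fouls
0     39   D   Bears    5.0
1     42   D  Wolves    NaN
2     59   G  Eagles    6.0
3      1   G   Lions    4.0
4     29   G   Hawks    0.0
5     13   D   Lions    4.0
6     31   G   Lions    4.0
7     30   D  Sharks    5.0
8     17   G  Sharks    5.0
take first 7 rows:
   games pos    team  fouls
0     39   D   Bears    5.0
1     42   D  Wolves    NaN
2     59   G  Eagles    6.0
3      1   G   Lions    4.0
4     29   G   Hawks    0.0
5     13   D   Lions    4.0
6     31   G   Lions    4.0
pivot: rows=team, cols=pos, sum(fouls):
pos       D    G
team            
Bears   5.0  0.0
Eagles  0.0  6.0
Hawks   0.0  0.0
Lions   4.0  8.0
Wolves  0.0  0.0

14.0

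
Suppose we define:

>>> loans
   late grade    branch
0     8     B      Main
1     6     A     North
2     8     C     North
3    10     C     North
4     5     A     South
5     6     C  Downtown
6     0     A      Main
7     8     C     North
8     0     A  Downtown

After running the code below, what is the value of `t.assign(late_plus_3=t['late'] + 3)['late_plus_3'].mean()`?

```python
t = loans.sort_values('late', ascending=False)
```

sort by late descending:
   late grade    branch
3    10     C     North
0     8     B      Main
2     8     C     North
7     8     C     North
1     6     A     North
5     6     C  Downtown
4     5     A     South
6     0     A      Main
8     0     A  Downtown
add column late_plus_3 = t['late'] + 3:
   late grade    branch  late_plus_3
3    10     C     North           13
0     8     B      Main           11
2     8     C     North           11
7     8     C     North           11
1     6     A     North            9
5     6     C  Downtown            9
4     5     A     South            8
6     0     A      Main            3
8     0     A  Downtown            3
Reading off the mean of column 'late_plus_3', we get 8.66666666667.

8.66666666667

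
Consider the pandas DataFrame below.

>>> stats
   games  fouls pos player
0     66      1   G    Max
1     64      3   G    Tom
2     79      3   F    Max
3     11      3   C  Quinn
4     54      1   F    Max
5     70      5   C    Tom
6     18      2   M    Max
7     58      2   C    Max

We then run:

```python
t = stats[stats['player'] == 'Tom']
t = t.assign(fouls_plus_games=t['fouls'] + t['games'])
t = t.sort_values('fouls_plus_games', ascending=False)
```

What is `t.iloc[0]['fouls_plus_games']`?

filter rows where player == 'Tom':
   games  fouls pos player
1     64      3   G    Tom
5     70      5   C    Tom
add column fouls_plus_games = t['fouls'] + t['games']:
   games  fouls pos player  fouls_plus_games
1     64      3   G    Tom                67
5     70      5   C    Tom                75
sort by fouls_plus_games descending:
   games  fouls pos player  fouls_plus_games
5     70      5   C    Tom                75
1     64      3   G    Tom                67
Reading off the value at position 0, column 'fouls_plus_games', we get 75.

75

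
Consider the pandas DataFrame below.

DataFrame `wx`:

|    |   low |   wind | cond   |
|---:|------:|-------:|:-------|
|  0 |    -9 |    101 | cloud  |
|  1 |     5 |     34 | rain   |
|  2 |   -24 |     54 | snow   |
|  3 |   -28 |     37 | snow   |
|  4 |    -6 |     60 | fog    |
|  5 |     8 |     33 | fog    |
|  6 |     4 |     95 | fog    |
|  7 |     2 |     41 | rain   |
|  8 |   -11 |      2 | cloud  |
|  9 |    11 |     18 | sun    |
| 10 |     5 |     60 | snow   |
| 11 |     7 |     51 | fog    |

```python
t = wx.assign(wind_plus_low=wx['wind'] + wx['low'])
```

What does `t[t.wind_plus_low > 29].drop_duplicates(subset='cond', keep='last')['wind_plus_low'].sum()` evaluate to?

258

add column wind_plus_low = wx['wind'] + wx['low']:
    low  wind   cond  wind_plus_low
0    -9   101  cloud             92
1     5    34   rain             39
2   -24    54   snow             30
3   -28    37   snow              9
4    -6    60    fog             54
5     8    33    fog             41
6     4    95    fog             99
7     2    41   rain             43
8   -11     2  cloud             -9
9    11    18    sun             29
10    5    60   snow             65
11    7    51    fog             58
filter rows where wind_plus_low > 29:
    low  wind   cond  wind_plus_low
0    -9   101  cloud             92
1     5    34   rain             39
2   -24    54   snow             30
4    -6    60    fog             54
5     8    33    fog             41
6     4    95    fog             99
7     2    41   rain             43
10    5    60   snow             65
11    7    51    fog             58
drop duplicate cond (keep=last):
    low  wind   cond  wind_plus_low
0    -9   101  cloud             92
7     2    41   rain             43
10    5    60   snow             65
11    7    51    fog             58
Hence 258.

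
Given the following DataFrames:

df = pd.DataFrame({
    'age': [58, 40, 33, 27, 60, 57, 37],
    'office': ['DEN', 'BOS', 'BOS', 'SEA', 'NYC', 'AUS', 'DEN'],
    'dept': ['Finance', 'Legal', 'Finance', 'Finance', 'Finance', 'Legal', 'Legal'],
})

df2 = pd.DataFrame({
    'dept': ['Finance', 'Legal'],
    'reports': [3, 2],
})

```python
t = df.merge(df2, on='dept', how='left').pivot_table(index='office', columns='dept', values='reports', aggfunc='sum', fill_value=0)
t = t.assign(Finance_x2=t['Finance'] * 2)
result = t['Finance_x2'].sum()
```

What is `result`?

merge on 'dept' (how='left') → 7 rows:
   age office     dept  reports
0   58    DEN  Finance        3
1   40    BOS    Legal        2
2   33    BOS  Finance        3
3   27    SEA  Finance        3
4   60    NYC  Finance        3
5   57    AUS    Legal        2
6   37    DEN    Legal        2
pivot: rows=office, cols=dept, sum(reports):
dept    Finance  Legal
office                
AUS           0      2
BOS           3      2
DEN           3      2
NYC           3      0
SEA           3      0
add column Finance_x2 = t['Finance'] * 2:
dept    Finance  Legal  Finance_x2
office                            
AUS           0      2           0
BOS           3      2           6
DEN           3      2           6
NYC           3      0           6
SEA           3      0           6

24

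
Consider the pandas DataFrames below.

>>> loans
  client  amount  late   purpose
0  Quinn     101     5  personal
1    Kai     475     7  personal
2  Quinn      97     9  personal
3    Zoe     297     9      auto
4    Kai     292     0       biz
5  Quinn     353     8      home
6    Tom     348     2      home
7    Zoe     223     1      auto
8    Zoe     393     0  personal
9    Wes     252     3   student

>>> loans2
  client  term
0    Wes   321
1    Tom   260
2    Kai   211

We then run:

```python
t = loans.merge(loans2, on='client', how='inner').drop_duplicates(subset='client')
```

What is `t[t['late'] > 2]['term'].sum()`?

532

merge on 'client' (how='inner') → 4 rows:
  client  amount  late   purpose  term
0    Kai     475     7  personal   211
1    Kai     292     0       biz   211
2    Tom     348     2      home   260
3    Wes     252     3   student   321
drop duplicate client (keep=first):
  client  amount  late   purpose  term
0    Kai     475     7  personal   211
2    Tom     348     2      home   260
3    Wes     252     3   student   321
filter rows where late > 2:
  client  amount  late   purpose  term
0    Kai     475     7  personal   211
3    Wes     252     3   student   321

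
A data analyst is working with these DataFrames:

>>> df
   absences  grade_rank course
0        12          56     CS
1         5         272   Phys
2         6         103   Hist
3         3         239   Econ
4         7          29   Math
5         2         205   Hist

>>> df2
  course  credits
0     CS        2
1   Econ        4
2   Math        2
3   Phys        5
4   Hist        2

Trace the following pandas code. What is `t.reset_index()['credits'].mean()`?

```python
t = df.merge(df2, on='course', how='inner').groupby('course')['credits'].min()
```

merge on 'course' (how='inner') → 6 rows:
   absences  grade_rank course  credits
0        12          56     CS        2
1         5         272   Phys        5
2         6         103   Hist        2
3         3         239   Econ        4
4         7          29   Math        2
5         2         205   Hist        2
group by course, min of credits:
course
CS      2
Econ    4
Hist    2
Math    2
Phys    5
Name: credits, dtype: int64
reset_index():
  course  credits
0     CS        2
1   Econ        4
2   Hist        2
3   Math        2
4   Phys        5
mean of column 'credits' → 3.0

3.0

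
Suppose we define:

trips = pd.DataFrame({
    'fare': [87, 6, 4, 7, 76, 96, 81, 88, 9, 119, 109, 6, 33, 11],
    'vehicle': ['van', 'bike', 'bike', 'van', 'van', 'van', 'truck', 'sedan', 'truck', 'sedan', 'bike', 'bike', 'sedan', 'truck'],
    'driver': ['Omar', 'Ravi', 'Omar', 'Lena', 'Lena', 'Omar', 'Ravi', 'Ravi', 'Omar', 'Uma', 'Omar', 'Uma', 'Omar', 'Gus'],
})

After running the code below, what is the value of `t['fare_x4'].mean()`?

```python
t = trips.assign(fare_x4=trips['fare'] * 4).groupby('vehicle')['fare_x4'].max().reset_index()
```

405.0

add column fare_x4 = trips['fare'] * 4:
    fare vehicle driver  fare_x4
0     87     van   Omar      348
1      6    bike   Ravi       24
2      4    bike   Omar       16
3      7     van   Lena       28
4     76     van   Lena      304
5     96     van   Omar      384
6     81   truck   Ravi      324
7     88   sedan   Ravi      352
8      9   truck   Omar       36
9    119   sedan    Uma      476
10   109    bike   Omar      436
11     6    bike    Uma       24
12    33   sedan   Omar      132
13    11   truck    Gus       44
group by vehicle, max of fare_x4:
vehicle
bike     436
sedan    476
truck    324
van      384
Name: fare_x4, dtype: int64
reset_index():
  vehicle  fare_x4
0    bike      436
1   sedan      476
2   truck      324
3     van      384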